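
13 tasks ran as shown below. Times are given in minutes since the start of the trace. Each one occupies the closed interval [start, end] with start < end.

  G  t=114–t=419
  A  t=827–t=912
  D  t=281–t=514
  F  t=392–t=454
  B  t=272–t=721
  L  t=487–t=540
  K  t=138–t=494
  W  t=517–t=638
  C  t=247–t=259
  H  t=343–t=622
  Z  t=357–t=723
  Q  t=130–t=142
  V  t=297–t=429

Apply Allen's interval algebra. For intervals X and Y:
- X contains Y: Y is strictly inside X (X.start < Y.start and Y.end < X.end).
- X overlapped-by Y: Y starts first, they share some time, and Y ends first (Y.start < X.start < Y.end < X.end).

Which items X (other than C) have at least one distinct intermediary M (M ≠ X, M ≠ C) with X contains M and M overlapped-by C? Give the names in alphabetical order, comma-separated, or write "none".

Target C = [t=247, t=259].
Intermediaries M with M overlapped-by C: none.
Union: none.

none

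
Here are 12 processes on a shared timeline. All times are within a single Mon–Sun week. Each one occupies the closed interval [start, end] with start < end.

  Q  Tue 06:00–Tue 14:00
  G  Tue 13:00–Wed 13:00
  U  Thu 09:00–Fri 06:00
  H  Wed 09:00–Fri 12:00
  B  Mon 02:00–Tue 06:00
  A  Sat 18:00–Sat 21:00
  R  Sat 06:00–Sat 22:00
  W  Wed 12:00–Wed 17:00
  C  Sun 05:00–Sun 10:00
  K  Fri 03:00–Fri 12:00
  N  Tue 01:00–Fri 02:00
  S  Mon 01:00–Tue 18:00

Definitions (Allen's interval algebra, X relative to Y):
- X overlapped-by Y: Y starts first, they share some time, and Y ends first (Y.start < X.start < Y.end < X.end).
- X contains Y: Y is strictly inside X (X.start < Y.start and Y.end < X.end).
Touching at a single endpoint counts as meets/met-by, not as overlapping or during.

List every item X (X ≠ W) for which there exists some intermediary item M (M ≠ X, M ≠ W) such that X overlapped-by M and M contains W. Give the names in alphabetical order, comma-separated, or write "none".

Target W = [Wed 12:00, Wed 17:00].
Intermediaries M with M contains W: H, N.
Via H — items with X overlapped-by H: none.
Via N — items with X overlapped-by N: H, U.
Union: H, U.

H, U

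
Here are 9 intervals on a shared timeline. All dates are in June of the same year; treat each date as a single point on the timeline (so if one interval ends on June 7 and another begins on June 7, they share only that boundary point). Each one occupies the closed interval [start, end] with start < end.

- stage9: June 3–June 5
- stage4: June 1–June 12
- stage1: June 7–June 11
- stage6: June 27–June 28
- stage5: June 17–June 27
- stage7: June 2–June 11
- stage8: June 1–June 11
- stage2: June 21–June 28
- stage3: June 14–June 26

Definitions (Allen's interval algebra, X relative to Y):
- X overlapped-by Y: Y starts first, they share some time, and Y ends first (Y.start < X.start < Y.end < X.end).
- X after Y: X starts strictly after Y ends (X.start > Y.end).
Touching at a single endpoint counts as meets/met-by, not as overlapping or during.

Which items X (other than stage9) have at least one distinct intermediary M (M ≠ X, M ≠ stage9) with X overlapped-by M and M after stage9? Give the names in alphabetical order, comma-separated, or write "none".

Target stage9 = [June 3, June 5].
Intermediaries M with M after stage9: stage1, stage2, stage3, stage5, stage6.
Via stage1 — items with X overlapped-by stage1: none.
Via stage2 — items with X overlapped-by stage2: none.
Via stage3 — items with X overlapped-by stage3: stage2, stage5.
Via stage5 — items with X overlapped-by stage5: stage2.
Via stage6 — items with X overlapped-by stage6: none.
Union: stage2, stage5.

stage2, stage5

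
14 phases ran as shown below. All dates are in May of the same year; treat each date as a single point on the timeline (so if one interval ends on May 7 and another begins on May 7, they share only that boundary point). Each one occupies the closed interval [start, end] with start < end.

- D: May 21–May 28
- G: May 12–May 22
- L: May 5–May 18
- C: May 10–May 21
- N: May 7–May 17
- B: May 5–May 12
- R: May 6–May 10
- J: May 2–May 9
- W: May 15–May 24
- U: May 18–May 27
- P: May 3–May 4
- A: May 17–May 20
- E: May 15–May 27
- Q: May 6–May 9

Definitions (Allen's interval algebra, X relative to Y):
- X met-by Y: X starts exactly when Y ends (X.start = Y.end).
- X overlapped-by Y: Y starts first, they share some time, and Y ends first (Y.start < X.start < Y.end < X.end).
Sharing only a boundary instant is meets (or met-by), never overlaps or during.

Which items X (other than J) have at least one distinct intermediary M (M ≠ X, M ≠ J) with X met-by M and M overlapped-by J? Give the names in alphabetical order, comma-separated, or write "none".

Target J = [May 2, May 9].
Intermediaries M with M overlapped-by J: B, L, N, R.
Via B — items with X met-by B: G.
Via L — items with X met-by L: U.
Via N — items with X met-by N: A.
Via R — items with X met-by R: C.
Union: A, C, G, U.

A, C, G, U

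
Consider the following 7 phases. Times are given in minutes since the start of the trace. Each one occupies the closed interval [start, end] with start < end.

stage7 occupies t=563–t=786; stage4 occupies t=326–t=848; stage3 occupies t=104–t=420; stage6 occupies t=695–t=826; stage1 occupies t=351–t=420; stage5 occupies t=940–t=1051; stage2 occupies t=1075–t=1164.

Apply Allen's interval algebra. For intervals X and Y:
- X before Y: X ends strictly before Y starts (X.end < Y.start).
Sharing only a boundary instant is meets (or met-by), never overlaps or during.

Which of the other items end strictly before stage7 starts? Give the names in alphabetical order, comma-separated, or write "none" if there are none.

stage1, stage3

Target stage7 = [t=563, t=786].
stage1 [t=351, t=420] → before → yes.
stage2 [t=1075, t=1164] → after → no.
stage3 [t=104, t=420] → before → yes.
stage4 [t=326, t=848] → contains → no.
stage5 [t=940, t=1051] → after → no.
stage6 [t=695, t=826] → overlapped-by → no.
Result: stage1, stage3.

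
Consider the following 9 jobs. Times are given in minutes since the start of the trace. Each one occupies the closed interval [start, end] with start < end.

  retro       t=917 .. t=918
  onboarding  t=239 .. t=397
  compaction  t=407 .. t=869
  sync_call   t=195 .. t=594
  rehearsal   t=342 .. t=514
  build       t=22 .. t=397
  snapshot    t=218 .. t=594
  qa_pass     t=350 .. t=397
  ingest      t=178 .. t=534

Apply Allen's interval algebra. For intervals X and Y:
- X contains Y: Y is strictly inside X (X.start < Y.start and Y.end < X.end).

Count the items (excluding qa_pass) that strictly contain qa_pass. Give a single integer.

4

Target qa_pass = [t=350, t=397].
build [t=22, t=397] → finished-by → no.
compaction [t=407, t=869] → after → no.
ingest [t=178, t=534] → contains → counts.
onboarding [t=239, t=397] → finished-by → no.
rehearsal [t=342, t=514] → contains → counts.
retro [t=917, t=918] → after → no.
snapshot [t=218, t=594] → contains → counts.
sync_call [t=195, t=594] → contains → counts.
Total: 4.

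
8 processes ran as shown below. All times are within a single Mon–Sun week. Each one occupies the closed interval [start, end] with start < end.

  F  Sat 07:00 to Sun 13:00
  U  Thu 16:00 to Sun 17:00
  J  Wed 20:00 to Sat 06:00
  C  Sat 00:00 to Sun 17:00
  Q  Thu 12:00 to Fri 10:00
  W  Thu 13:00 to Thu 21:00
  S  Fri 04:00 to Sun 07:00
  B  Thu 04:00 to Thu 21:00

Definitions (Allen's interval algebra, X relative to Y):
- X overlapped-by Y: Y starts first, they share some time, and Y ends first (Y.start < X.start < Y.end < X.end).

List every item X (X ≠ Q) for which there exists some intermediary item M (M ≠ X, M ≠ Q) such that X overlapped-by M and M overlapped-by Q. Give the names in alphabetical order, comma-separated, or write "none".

Target Q = [Thu 12:00, Fri 10:00].
Intermediaries M with M overlapped-by Q: S, U.
Via S — items with X overlapped-by S: C, F.
Via U — items with X overlapped-by U: none.
Union: C, F.

C, F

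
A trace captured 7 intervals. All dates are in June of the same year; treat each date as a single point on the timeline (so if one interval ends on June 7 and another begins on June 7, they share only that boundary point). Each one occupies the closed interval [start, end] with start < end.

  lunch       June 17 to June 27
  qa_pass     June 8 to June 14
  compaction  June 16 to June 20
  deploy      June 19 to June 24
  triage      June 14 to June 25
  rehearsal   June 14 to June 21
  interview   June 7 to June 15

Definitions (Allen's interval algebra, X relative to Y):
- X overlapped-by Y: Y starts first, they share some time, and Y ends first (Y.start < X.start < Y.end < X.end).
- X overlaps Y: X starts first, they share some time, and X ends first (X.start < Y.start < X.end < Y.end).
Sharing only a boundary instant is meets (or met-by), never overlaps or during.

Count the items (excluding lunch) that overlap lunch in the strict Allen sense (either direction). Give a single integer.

3

Target lunch = [June 17, June 27].
compaction [June 16, June 20] → overlaps → counts.
deploy [June 19, June 24] → during → no.
interview [June 7, June 15] → before → no.
qa_pass [June 8, June 14] → before → no.
rehearsal [June 14, June 21] → overlaps → counts.
triage [June 14, June 25] → overlaps → counts.
Total: 3.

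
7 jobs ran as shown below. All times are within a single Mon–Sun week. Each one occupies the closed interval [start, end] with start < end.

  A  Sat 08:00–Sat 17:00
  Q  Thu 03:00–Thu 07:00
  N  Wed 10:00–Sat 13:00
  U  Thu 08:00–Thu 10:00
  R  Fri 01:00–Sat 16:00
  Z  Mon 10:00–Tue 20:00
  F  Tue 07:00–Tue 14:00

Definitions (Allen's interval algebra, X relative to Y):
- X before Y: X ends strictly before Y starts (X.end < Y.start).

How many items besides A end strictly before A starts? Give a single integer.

Target A = [Sat 08:00, Sat 17:00].
F [Tue 07:00, Tue 14:00] → before → counts.
N [Wed 10:00, Sat 13:00] → overlaps → no.
Q [Thu 03:00, Thu 07:00] → before → counts.
R [Fri 01:00, Sat 16:00] → overlaps → no.
U [Thu 08:00, Thu 10:00] → before → counts.
Z [Mon 10:00, Tue 20:00] → before → counts.
Total: 4.

4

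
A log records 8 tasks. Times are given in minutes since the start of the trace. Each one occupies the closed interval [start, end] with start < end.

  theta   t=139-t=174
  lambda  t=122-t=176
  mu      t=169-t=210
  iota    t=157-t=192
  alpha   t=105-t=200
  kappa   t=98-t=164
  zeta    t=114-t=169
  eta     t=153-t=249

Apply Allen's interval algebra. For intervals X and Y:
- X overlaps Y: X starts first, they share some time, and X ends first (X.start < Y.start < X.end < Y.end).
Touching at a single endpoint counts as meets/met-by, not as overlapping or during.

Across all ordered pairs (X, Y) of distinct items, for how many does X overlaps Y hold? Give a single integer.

Checking all 56 ordered pairs for relation 'overlaps'; matching pairs in alphabetical order:
(alpha, eta): alpha overlaps eta ✓
(alpha, mu): alpha overlaps mu ✓
(iota, mu): iota overlaps mu ✓
(kappa, alpha): kappa overlaps alpha ✓
(kappa, eta): kappa overlaps eta ✓
(kappa, iota): kappa overlaps iota ✓
(kappa, lambda): kappa overlaps lambda ✓
(kappa, theta): kappa overlaps theta ✓
(kappa, zeta): kappa overlaps zeta ✓
(lambda, eta): lambda overlaps eta ✓
(lambda, iota): lambda overlaps iota ✓
(lambda, mu): lambda overlaps mu ✓
(theta, eta): theta overlaps eta ✓
(theta, iota): theta overlaps iota ✓
(theta, mu): theta overlaps mu ✓
(zeta, eta): zeta overlaps eta ✓
(zeta, iota): zeta overlaps iota ✓
(zeta, lambda): zeta overlaps lambda ✓
(zeta, theta): zeta overlaps theta ✓
Count: 19.

19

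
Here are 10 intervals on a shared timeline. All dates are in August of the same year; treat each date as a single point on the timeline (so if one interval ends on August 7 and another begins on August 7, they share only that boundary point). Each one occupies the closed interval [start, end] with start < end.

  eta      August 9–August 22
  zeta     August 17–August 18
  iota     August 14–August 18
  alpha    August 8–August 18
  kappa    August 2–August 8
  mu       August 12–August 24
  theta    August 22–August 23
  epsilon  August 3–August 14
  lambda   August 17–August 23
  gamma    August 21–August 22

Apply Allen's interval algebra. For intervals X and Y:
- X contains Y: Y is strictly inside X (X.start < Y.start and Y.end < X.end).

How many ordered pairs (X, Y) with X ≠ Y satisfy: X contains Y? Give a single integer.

8

Checking all 90 ordered pairs for relation 'contains'; matching pairs in alphabetical order:
(eta, iota): eta contains iota ✓
(eta, zeta): eta contains zeta ✓
(lambda, gamma): lambda contains gamma ✓
(mu, gamma): mu contains gamma ✓
(mu, iota): mu contains iota ✓
(mu, lambda): mu contains lambda ✓
(mu, theta): mu contains theta ✓
(mu, zeta): mu contains zeta ✓
Count: 8.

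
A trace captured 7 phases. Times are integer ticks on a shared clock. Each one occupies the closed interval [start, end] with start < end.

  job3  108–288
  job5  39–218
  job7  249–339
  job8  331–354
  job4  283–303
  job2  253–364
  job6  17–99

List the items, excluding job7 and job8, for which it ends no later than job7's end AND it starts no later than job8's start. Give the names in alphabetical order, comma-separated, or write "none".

job3, job4, job5, job6

Conditions: its end is no later than job7's end (X.end <= 339) AND its start is no later than job8's start (X.start <= 331).
job2: end 364 <= 339? ✗; start 253 <= 331? ✓ → no.
job3: end 288 <= 339? ✓; start 108 <= 331? ✓ → yes.
job4: end 303 <= 339? ✓; start 283 <= 331? ✓ → yes.
job5: end 218 <= 339? ✓; start 39 <= 331? ✓ → yes.
job6: end 99 <= 339? ✓; start 17 <= 331? ✓ → yes.
Result: job3, job4, job5, job6.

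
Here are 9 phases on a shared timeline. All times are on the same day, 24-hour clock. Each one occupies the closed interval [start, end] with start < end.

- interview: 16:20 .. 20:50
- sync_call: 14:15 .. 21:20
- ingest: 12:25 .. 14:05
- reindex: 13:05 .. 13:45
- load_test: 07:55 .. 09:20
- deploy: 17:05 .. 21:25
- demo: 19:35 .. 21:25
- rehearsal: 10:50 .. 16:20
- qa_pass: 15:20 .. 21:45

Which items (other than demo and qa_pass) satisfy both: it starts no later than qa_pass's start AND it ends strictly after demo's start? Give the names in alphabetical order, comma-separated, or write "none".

Conditions: its start is no later than qa_pass's start (X.start <= 15:20) AND its end is strictly after demo's start (X.end > 19:35).
deploy: start 17:05 <= 15:20? ✗; end 21:25 > 19:35? ✓ → no.
ingest: start 12:25 <= 15:20? ✓; end 14:05 > 19:35? ✗ → no.
interview: start 16:20 <= 15:20? ✗; end 20:50 > 19:35? ✓ → no.
load_test: start 07:55 <= 15:20? ✓; end 09:20 > 19:35? ✗ → no.
rehearsal: start 10:50 <= 15:20? ✓; end 16:20 > 19:35? ✗ → no.
reindex: start 13:05 <= 15:20? ✓; end 13:45 > 19:35? ✗ → no.
sync_call: start 14:15 <= 15:20? ✓; end 21:20 > 19:35? ✓ → yes.
Result: sync_call.

sync_call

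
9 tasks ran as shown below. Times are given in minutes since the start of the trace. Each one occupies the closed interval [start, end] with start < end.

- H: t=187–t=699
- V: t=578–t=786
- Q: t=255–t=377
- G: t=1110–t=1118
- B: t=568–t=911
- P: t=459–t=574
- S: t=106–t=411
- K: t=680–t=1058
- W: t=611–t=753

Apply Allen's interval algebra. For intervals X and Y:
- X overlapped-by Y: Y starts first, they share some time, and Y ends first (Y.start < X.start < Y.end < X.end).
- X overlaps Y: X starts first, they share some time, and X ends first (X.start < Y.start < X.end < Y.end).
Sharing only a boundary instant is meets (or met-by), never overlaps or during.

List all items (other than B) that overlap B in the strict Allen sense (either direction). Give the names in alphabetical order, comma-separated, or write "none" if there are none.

Target B = [t=568, t=911].
G [t=1110, t=1118] → after → no.
H [t=187, t=699] → overlaps → yes.
K [t=680, t=1058] → overlapped-by → yes.
P [t=459, t=574] → overlaps → yes.
Q [t=255, t=377] → before → no.
S [t=106, t=411] → before → no.
V [t=578, t=786] → during → no.
W [t=611, t=753] → during → no.
Result: H, K, P.

H, K, P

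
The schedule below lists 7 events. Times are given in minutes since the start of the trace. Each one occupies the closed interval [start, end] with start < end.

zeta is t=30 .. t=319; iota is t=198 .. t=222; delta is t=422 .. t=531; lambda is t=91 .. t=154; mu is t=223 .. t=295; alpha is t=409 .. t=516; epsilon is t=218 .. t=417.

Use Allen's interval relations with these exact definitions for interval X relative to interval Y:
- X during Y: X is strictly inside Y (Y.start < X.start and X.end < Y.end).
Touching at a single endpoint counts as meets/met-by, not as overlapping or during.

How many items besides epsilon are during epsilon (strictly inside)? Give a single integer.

1

Target epsilon = [t=218, t=417].
alpha [t=409, t=516] → overlapped-by → no.
delta [t=422, t=531] → after → no.
iota [t=198, t=222] → overlaps → no.
lambda [t=91, t=154] → before → no.
mu [t=223, t=295] → during → counts.
zeta [t=30, t=319] → overlaps → no.
Total: 1.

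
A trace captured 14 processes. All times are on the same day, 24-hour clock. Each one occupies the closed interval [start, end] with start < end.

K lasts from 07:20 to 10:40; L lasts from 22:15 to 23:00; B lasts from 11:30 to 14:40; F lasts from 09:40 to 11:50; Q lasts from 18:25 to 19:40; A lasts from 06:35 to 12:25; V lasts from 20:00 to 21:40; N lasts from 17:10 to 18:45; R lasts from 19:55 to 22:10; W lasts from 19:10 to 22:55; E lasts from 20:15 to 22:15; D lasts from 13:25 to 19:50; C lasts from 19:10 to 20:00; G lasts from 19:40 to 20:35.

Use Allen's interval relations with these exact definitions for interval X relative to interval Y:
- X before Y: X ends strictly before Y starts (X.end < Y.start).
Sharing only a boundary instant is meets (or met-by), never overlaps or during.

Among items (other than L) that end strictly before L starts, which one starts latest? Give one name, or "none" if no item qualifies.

V

Target L = [22:15, 23:00].
A [06:35, 12:25] → before → candidate.
B [11:30, 14:40] → before → candidate.
C [19:10, 20:00] → before → candidate.
D [13:25, 19:50] → before → candidate.
E [20:15, 22:15] → meets → excluded.
F [09:40, 11:50] → before → candidate.
G [19:40, 20:35] → before → candidate.
K [07:20, 10:40] → before → candidate.
N [17:10, 18:45] → before → candidate.
Q [18:25, 19:40] → before → candidate.
R [19:55, 22:10] → before → candidate.
V [20:00, 21:40] → before → candidate.
W [19:10, 22:55] → overlaps → excluded.
Among candidates, latest start is 20:00 → V.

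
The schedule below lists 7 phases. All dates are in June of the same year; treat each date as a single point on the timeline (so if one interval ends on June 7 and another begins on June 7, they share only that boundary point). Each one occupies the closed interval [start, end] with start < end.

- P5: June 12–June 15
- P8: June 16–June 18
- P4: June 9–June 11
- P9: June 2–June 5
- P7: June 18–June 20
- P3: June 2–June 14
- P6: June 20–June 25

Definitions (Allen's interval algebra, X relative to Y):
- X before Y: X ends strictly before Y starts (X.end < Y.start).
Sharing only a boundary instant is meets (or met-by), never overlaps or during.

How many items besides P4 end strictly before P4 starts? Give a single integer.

1

Target P4 = [June 9, June 11].
P3 [June 2, June 14] → contains → no.
P5 [June 12, June 15] → after → no.
P6 [June 20, June 25] → after → no.
P7 [June 18, June 20] → after → no.
P8 [June 16, June 18] → after → no.
P9 [June 2, June 5] → before → counts.
Total: 1.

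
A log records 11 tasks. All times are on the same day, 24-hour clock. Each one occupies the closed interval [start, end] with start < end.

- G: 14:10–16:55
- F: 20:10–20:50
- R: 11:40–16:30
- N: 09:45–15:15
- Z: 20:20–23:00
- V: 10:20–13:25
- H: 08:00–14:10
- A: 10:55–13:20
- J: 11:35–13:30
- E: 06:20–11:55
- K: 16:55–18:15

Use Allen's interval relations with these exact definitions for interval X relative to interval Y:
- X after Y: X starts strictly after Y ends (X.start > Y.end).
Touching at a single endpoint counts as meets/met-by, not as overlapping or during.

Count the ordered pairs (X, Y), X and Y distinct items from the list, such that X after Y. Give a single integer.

Checking all 110 ordered pairs for relation 'after'; matching pairs in alphabetical order:
(F, A): F after A ✓
(F, E): F after E ✓
(F, G): F after G ✓
(F, H): F after H ✓
(F, J): F after J ✓
(F, K): F after K ✓
(F, N): F after N ✓
(F, R): F after R ✓
(F, V): F after V ✓
(G, A): G after A ✓
(G, E): G after E ✓
(G, J): G after J ✓
(G, V): G after V ✓
(K, A): K after A ✓
(K, E): K after E ✓
(K, H): K after H ✓
(K, J): K after J ✓
(K, N): K after N ✓
(K, R): K after R ✓
(K, V): K after V ✓
(Z, A): Z after A ✓
(Z, E): Z after E ✓
(Z, G): Z after G ✓
(Z, H): Z after H ✓
... plus 5 further pairs not listed.
Count: 29.

29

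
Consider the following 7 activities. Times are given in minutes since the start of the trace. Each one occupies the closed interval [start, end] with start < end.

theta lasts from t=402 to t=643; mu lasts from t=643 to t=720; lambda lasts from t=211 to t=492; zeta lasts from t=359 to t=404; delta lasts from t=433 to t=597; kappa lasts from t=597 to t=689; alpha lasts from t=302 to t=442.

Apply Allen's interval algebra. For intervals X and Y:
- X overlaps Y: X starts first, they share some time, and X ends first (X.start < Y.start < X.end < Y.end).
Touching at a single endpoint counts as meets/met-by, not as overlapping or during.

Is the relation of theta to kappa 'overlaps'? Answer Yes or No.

Yes

theta = [t=402, t=643], kappa = [t=597, t=689].
Actual relation of theta to kappa: overlaps.
Asked whether 'overlaps' holds → Yes.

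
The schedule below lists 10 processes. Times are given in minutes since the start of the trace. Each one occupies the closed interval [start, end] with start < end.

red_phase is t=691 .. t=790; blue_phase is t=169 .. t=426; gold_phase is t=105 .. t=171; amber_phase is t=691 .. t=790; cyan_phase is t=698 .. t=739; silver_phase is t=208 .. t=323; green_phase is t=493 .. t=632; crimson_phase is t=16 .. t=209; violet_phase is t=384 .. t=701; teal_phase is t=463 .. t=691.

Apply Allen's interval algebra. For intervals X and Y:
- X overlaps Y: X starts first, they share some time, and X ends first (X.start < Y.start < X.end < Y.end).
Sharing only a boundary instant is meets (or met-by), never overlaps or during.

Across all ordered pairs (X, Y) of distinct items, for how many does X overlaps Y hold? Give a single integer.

Checking all 90 ordered pairs for relation 'overlaps'; matching pairs in alphabetical order:
(blue_phase, violet_phase): blue_phase overlaps violet_phase ✓
(crimson_phase, blue_phase): crimson_phase overlaps blue_phase ✓
(crimson_phase, silver_phase): crimson_phase overlaps silver_phase ✓
(gold_phase, blue_phase): gold_phase overlaps blue_phase ✓
(violet_phase, amber_phase): violet_phase overlaps amber_phase ✓
(violet_phase, cyan_phase): violet_phase overlaps cyan_phase ✓
(violet_phase, red_phase): violet_phase overlaps red_phase ✓
Count: 7.

7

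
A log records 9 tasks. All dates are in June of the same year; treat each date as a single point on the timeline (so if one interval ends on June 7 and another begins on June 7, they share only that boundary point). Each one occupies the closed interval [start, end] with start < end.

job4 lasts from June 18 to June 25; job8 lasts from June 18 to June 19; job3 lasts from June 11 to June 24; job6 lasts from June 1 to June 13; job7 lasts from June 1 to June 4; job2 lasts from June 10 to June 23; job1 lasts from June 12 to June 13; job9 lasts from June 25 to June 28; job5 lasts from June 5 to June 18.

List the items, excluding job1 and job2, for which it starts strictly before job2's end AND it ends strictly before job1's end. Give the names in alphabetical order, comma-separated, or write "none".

job7

Conditions: its start is strictly before job2's end (X.start < June 23) AND its end is strictly before job1's end (X.end < June 13).
job3: start June 11 < June 23? ✓; end June 24 < June 13? ✗ → no.
job4: start June 18 < June 23? ✓; end June 25 < June 13? ✗ → no.
job5: start June 5 < June 23? ✓; end June 18 < June 13? ✗ → no.
job6: start June 1 < June 23? ✓; end June 13 < June 13? ✗ → no.
job7: start June 1 < June 23? ✓; end June 4 < June 13? ✓ → yes.
job8: start June 18 < June 23? ✓; end June 19 < June 13? ✗ → no.
job9: start June 25 < June 23? ✗; end June 28 < June 13? ✗ → no.
Result: job7.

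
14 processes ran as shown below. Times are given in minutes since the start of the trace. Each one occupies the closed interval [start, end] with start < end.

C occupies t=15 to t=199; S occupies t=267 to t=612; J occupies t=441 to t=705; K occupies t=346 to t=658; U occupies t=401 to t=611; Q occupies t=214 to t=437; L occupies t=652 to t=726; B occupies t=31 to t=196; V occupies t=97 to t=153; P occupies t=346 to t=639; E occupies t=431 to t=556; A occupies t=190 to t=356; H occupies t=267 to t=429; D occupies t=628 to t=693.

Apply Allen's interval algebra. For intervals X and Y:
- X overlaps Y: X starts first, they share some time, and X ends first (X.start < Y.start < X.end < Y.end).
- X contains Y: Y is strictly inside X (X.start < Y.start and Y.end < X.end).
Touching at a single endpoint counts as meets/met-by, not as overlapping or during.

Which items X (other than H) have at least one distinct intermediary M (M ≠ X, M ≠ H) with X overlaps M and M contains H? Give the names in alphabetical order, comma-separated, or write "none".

A

Target H = [t=267, t=429].
Intermediaries M with M contains H: Q.
Via Q — items with X overlaps Q: A.
Union: A.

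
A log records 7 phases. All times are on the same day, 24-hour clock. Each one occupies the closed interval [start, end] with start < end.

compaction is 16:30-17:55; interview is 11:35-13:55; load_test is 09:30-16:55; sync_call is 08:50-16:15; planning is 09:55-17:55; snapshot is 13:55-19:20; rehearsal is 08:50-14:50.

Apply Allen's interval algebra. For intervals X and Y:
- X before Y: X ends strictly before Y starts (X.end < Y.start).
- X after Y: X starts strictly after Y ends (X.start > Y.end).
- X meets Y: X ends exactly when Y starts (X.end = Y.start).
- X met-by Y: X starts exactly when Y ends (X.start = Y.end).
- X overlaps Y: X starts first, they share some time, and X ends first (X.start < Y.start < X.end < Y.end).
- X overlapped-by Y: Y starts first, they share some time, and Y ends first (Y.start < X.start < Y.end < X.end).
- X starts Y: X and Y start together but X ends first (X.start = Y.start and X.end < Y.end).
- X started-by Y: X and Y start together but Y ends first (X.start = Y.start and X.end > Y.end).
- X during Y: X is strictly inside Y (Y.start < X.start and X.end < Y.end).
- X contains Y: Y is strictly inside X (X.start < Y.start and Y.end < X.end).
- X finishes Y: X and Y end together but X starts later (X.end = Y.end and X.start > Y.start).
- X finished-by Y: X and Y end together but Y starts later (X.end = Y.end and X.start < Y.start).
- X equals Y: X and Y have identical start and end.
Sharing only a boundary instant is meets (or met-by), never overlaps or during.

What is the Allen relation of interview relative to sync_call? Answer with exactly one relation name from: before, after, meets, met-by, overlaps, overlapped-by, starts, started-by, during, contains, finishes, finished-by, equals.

during

interview = [11:35, 13:55]; sync_call = [08:50, 16:15].
Compare endpoints: interview.start > sync_call.start, interview.start < sync_call.end, interview.end > sync_call.start, interview.end < sync_call.end.
That pattern is 'during'.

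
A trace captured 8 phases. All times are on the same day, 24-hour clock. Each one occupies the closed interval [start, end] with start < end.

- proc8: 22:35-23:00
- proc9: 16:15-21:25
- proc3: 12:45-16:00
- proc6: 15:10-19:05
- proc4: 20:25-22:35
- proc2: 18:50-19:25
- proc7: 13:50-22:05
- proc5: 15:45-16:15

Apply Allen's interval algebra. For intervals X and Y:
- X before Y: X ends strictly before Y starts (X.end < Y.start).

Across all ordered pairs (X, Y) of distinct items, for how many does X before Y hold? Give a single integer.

13

Checking all 56 ordered pairs for relation 'before'; matching pairs in alphabetical order:
(proc2, proc4): proc2 before proc4 ✓
(proc2, proc8): proc2 before proc8 ✓
(proc3, proc2): proc3 before proc2 ✓
(proc3, proc4): proc3 before proc4 ✓
(proc3, proc8): proc3 before proc8 ✓
(proc3, proc9): proc3 before proc9 ✓
(proc5, proc2): proc5 before proc2 ✓
(proc5, proc4): proc5 before proc4 ✓
(proc5, proc8): proc5 before proc8 ✓
(proc6, proc4): proc6 before proc4 ✓
(proc6, proc8): proc6 before proc8 ✓
(proc7, proc8): proc7 before proc8 ✓
(proc9, proc8): proc9 before proc8 ✓
Count: 13.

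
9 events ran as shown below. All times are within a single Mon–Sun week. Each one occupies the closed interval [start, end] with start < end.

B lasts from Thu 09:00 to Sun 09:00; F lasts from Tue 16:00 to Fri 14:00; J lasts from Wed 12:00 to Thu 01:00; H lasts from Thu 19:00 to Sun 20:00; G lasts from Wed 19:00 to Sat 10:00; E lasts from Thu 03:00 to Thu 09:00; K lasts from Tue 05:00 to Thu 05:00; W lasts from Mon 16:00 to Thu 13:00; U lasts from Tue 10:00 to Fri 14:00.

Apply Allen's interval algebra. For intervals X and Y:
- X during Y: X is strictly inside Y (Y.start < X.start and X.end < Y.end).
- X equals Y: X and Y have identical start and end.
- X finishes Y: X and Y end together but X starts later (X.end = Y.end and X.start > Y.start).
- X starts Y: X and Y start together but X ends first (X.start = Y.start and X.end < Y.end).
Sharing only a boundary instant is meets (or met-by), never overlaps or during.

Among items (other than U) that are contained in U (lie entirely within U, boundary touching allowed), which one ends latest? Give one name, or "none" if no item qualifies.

Target U = [Tue 10:00, Fri 14:00].
B [Thu 09:00, Sun 09:00] → overlapped-by → excluded.
E [Thu 03:00, Thu 09:00] → during → candidate.
F [Tue 16:00, Fri 14:00] → finishes → candidate.
G [Wed 19:00, Sat 10:00] → overlapped-by → excluded.
H [Thu 19:00, Sun 20:00] → overlapped-by → excluded.
J [Wed 12:00, Thu 01:00] → during → candidate.
K [Tue 05:00, Thu 05:00] → overlaps → excluded.
W [Mon 16:00, Thu 13:00] → overlaps → excluded.
Among candidates, latest end is Fri 14:00 → F.

F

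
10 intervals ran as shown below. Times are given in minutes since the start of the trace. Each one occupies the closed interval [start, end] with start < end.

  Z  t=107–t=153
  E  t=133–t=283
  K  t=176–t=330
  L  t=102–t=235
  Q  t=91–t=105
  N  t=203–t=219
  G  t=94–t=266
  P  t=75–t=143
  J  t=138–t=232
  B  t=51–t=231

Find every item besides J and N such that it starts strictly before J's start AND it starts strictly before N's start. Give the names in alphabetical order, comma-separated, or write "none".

B, E, G, L, P, Q, Z

Conditions: its start is strictly before J's start (X.start < t=138) AND its start is strictly before N's start (X.start < t=203).
B: start t=51 < t=138? ✓; start t=51 < t=203? ✓ → yes.
E: start t=133 < t=138? ✓; start t=133 < t=203? ✓ → yes.
G: start t=94 < t=138? ✓; start t=94 < t=203? ✓ → yes.
K: start t=176 < t=138? ✗; start t=176 < t=203? ✓ → no.
L: start t=102 < t=138? ✓; start t=102 < t=203? ✓ → yes.
P: start t=75 < t=138? ✓; start t=75 < t=203? ✓ → yes.
Q: start t=91 < t=138? ✓; start t=91 < t=203? ✓ → yes.
Z: start t=107 < t=138? ✓; start t=107 < t=203? ✓ → yes.
Result: B, E, G, L, P, Q, Z.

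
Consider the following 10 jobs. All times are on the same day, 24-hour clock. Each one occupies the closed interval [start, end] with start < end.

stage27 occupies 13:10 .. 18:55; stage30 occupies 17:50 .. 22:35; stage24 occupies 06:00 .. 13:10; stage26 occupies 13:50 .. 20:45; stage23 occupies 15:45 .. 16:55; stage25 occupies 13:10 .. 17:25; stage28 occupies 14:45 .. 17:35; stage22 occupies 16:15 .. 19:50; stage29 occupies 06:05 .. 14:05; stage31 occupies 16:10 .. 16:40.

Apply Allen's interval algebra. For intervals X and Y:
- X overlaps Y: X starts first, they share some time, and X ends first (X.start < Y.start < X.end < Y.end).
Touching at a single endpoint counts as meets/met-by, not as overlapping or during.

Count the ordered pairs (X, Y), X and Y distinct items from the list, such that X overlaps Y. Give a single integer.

Checking all 90 ordered pairs for relation 'overlaps'; matching pairs in alphabetical order:
(stage22, stage30): stage22 overlaps stage30 ✓
(stage23, stage22): stage23 overlaps stage22 ✓
(stage24, stage29): stage24 overlaps stage29 ✓
(stage25, stage22): stage25 overlaps stage22 ✓
(stage25, stage26): stage25 overlaps stage26 ✓
(stage25, stage28): stage25 overlaps stage28 ✓
(stage26, stage30): stage26 overlaps stage30 ✓
(stage27, stage22): stage27 overlaps stage22 ✓
(stage27, stage26): stage27 overlaps stage26 ✓
(stage27, stage30): stage27 overlaps stage30 ✓
(stage28, stage22): stage28 overlaps stage22 ✓
(stage29, stage25): stage29 overlaps stage25 ✓
(stage29, stage26): stage29 overlaps stage26 ✓
(stage29, stage27): stage29 overlaps stage27 ✓
(stage31, stage22): stage31 overlaps stage22 ✓
Count: 15.

15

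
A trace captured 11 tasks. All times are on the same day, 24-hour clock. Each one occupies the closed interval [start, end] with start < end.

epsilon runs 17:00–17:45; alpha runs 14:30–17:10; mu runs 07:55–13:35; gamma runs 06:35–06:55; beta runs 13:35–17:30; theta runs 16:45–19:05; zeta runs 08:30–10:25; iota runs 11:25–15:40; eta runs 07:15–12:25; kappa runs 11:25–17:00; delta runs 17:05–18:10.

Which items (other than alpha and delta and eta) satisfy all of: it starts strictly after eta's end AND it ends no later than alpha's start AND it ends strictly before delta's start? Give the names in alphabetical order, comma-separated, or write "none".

none

Conditions: its start is strictly after eta's end (X.start > 12:25) AND its end is no later than alpha's start (X.end <= 14:30) AND its end is strictly before delta's start (X.end < 17:05).
beta: start 13:35 > 12:25? ✓; end 17:30 <= 14:30? ✗; end 17:30 < 17:05? ✗ → no.
epsilon: start 17:00 > 12:25? ✓; end 17:45 <= 14:30? ✗; end 17:45 < 17:05? ✗ → no.
gamma: start 06:35 > 12:25? ✗; end 06:55 <= 14:30? ✓; end 06:55 < 17:05? ✓ → no.
iota: start 11:25 > 12:25? ✗; end 15:40 <= 14:30? ✗; end 15:40 < 17:05? ✓ → no.
kappa: start 11:25 > 12:25? ✗; end 17:00 <= 14:30? ✗; end 17:00 < 17:05? ✓ → no.
mu: start 07:55 > 12:25? ✗; end 13:35 <= 14:30? ✓; end 13:35 < 17:05? ✓ → no.
theta: start 16:45 > 12:25? ✓; end 19:05 <= 14:30? ✗; end 19:05 < 17:05? ✗ → no.
zeta: start 08:30 > 12:25? ✗; end 10:25 <= 14:30? ✓; end 10:25 < 17:05? ✓ → no.
Result: none.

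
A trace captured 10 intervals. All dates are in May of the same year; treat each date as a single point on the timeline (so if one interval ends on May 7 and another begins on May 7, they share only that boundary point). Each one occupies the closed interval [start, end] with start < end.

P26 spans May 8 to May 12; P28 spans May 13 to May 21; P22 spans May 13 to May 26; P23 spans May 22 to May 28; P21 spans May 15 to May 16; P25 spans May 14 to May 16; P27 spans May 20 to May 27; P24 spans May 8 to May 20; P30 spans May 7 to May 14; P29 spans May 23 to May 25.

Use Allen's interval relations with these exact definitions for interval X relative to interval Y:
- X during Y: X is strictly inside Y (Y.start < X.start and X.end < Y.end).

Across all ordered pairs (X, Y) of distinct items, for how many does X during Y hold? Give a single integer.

10

Checking all 90 ordered pairs for relation 'during'; matching pairs in alphabetical order:
(P21, P22): P21 during P22 ✓
(P21, P24): P21 during P24 ✓
(P21, P28): P21 during P28 ✓
(P25, P22): P25 during P22 ✓
(P25, P24): P25 during P24 ✓
(P25, P28): P25 during P28 ✓
(P26, P30): P26 during P30 ✓
(P29, P22): P29 during P22 ✓
(P29, P23): P29 during P23 ✓
(P29, P27): P29 during P27 ✓
Count: 10.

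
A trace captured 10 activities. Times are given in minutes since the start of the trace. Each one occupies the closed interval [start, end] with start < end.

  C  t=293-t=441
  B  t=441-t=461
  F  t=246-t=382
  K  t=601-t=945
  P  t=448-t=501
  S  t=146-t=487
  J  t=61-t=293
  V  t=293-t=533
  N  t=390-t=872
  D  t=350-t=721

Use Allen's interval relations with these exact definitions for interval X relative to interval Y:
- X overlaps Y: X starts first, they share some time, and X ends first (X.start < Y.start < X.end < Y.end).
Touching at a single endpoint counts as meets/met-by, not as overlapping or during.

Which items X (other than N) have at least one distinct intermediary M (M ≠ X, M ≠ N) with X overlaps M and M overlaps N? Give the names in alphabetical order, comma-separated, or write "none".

Target N = [t=390, t=872].
Intermediaries M with M overlaps N: C, D, S, V.
Via C — items with X overlaps C: F.
Via D — items with X overlaps D: C, F, S, V.
Via S — items with X overlaps S: J.
Via V — items with X overlaps V: F, S.
Union: C, F, J, S, V.

C, F, J, S, V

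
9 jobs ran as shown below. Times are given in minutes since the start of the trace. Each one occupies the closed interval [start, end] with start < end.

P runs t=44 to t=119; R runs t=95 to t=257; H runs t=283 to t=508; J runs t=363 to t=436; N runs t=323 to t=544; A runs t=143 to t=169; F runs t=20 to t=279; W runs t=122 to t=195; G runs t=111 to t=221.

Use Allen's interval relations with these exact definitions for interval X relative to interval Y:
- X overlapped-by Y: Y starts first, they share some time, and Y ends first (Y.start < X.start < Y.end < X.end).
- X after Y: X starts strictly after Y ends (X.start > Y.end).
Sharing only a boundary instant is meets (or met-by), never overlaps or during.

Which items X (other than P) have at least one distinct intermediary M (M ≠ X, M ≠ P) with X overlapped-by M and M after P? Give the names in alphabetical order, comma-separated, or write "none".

Target P = [t=44, t=119].
Intermediaries M with M after P: A, H, J, N, W.
Via A — items with X overlapped-by A: none.
Via H — items with X overlapped-by H: N.
Via J — items with X overlapped-by J: none.
Via N — items with X overlapped-by N: none.
Via W — items with X overlapped-by W: none.
Union: N.

N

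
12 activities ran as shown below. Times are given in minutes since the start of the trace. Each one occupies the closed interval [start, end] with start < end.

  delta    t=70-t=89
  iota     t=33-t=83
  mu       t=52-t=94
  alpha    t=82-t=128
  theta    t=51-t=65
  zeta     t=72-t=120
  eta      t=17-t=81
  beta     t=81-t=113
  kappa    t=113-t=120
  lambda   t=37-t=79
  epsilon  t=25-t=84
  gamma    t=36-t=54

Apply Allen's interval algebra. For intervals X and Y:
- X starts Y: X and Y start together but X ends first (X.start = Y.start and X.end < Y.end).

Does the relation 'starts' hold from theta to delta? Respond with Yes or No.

No

theta = [t=51, t=65], delta = [t=70, t=89].
Actual relation of theta to delta: before.
Asked whether 'starts' holds → No.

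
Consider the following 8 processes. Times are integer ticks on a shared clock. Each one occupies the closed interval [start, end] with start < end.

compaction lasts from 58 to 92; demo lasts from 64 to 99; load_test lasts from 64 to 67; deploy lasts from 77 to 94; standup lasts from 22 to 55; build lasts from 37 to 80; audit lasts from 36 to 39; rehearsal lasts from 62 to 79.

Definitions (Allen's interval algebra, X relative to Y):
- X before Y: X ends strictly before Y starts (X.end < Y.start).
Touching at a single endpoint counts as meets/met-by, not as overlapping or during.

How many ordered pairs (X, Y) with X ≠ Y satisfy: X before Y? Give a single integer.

Checking all 56 ordered pairs for relation 'before'; matching pairs in alphabetical order:
(audit, compaction): audit before compaction ✓
(audit, demo): audit before demo ✓
(audit, deploy): audit before deploy ✓
(audit, load_test): audit before load_test ✓
(audit, rehearsal): audit before rehearsal ✓
(load_test, deploy): load_test before deploy ✓
(standup, compaction): standup before compaction ✓
(standup, demo): standup before demo ✓
(standup, deploy): standup before deploy ✓
(standup, load_test): standup before load_test ✓
(standup, rehearsal): standup before rehearsal ✓
Count: 11.

11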